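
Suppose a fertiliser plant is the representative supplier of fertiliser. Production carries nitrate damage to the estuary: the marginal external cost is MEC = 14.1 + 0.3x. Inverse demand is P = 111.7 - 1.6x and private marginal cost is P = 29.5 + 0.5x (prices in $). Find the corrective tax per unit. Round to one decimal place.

tax = $22.6 per unit

Social marginal cost = private MC + MEC = 43.6 + 0.8x.
Set SMC = demand: 43.6 + 0.8x = 111.7 - 1.6x → x* = 28.3750.
The Pigouvian tax equals MEC at x*: 14.1 + 0.3×28.3750 = 22.6125.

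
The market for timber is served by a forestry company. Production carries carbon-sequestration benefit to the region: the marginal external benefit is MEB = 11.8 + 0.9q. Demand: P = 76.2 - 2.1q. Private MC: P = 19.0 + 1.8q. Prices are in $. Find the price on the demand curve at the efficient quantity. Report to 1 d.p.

P = $27.9

Social marginal cost = private MC − MEB = 7.2 + 0.9q.
Set SMC = demand: 7.2 + 0.9q = 76.2 - 2.1q → q* = 23.0000.
Consumer price on the demand curve at q*: 76.2 − 2.1×23.0000 = 27.9000.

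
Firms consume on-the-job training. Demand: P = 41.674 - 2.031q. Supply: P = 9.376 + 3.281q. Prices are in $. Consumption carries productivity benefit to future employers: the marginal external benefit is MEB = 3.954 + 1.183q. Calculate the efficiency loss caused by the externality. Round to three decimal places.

Market equilibrium (private): 9.376 + 3.281q = 41.674 - 2.031q → q_m = 6.0802.
Social marginal benefit = demand + MEB = 45.628 - 0.848q.
Set SMB = MC: 45.628 - 0.848q = 9.376 + 3.281q → q* = 8.7798.
Height of the DWL triangle at q_m is SMB(q_m) − MC(q_m) = MEB(q_m) = 11.1469.
DWL = ½ × 2.6996 × 11.1469 = 15.0461.

DWL = $15.046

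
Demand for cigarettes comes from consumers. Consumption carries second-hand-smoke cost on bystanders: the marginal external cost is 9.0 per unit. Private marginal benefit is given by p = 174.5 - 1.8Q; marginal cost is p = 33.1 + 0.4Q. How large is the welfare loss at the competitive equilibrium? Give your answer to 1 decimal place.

Market equilibrium (private): 33.1 + 0.4Q = 174.5 - 1.8Q → Q_m = 64.2727.
Social marginal benefit = demand − MEC = 165.5 - 1.8Q.
Set SMB = MC: 165.5 - 1.8Q = 33.1 + 0.4Q → Q* = 60.1818.
Between Q* and Q_m the wedge MC − SMB runs linearly from 0 to MEC(Q_m), so the loss is a triangle.
DWL = ½ × 4.0909 × 9.0000 = 18.4091.

DWL = 18.4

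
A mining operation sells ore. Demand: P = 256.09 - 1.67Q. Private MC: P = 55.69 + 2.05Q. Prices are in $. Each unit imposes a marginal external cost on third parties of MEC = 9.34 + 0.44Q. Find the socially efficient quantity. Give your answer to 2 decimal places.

Social marginal cost = private MC + MEC = 65.03 + 2.49Q.
Set SMC = demand: 65.03 + 2.49Q = 256.09 - 1.67Q → Q* = 45.9279.

Q* = 45.93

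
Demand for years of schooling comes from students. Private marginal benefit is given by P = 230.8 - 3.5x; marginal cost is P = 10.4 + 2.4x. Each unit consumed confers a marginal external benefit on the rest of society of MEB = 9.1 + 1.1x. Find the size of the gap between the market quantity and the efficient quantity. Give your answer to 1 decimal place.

Market equilibrium (private): 10.4 + 2.4x = 230.8 - 3.5x → x_m = 37.3559.
Social marginal benefit = demand + MEB = 239.9 - 2.4x.
Set SMB = MC: 239.9 - 2.4x = 10.4 + 2.4x → x* = 47.8125.
Gap = |37.3559 − 47.8125| = 10.4566.

10.5 units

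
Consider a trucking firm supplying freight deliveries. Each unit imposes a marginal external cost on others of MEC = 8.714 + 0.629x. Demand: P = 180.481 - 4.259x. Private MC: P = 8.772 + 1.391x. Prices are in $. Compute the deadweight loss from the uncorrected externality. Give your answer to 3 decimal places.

Market equilibrium (private): 8.772 + 1.391x = 180.481 - 4.259x → x_m = 30.3910.
Social marginal cost = private MC + MEC = 17.486 + 2.020x.
Set SMC = demand: 17.486 + 2.020x = 180.481 - 4.259x → x* = 25.9588.
The loss is the area between SMC and demand from x* to x_m; with linear curves that's a triangle of height MEC(x_m).
DWL = ½ × 4.4322 × 27.8299 = 61.6738.

DWL = $61.674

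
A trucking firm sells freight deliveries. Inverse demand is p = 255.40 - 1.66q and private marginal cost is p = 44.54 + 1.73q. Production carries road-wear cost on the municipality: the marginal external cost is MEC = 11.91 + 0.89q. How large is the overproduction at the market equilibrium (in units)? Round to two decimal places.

15.72 units

Market equilibrium (private): 44.54 + 1.73q = 255.40 - 1.66q → q_m = 62.2006.
Social marginal cost = private MC + MEC = 56.45 + 2.62q.
Set SMC = demand: 56.45 + 2.62q = 255.40 - 1.66q → q* = 46.4836.
Gap = |62.2006 − 46.4836| = 15.7170.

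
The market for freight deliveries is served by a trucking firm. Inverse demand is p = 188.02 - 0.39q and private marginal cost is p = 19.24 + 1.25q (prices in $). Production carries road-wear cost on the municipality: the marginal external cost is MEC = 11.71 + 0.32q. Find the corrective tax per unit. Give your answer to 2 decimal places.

Social marginal cost = private MC + MEC = 30.95 + 1.57q.
Set SMC = demand: 30.95 + 1.57q = 188.02 - 0.39q → q* = 80.1378.
The Pigouvian tax equals MEC at q*: 11.71 + 0.32×80.1378 = 37.3541.

tax = $37.35 per unit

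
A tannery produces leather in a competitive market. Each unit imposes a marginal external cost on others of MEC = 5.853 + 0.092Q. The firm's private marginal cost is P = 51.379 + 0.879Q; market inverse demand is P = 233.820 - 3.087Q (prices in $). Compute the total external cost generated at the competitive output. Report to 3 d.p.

$366.587

Market equilibrium (private): 51.379 + 0.879Q = 233.820 - 3.087Q → Q_m = 46.0013.
Total external cost = ∫₀^{Q_m} (5.853 + 0.092Q) dQ = 5.853×46.0013 + ½×0.092×46.0013² = 366.5871.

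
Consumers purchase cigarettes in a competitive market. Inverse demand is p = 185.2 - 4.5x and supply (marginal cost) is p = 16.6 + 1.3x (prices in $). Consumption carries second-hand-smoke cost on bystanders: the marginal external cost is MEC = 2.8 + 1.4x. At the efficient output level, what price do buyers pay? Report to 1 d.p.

Social marginal benefit = demand − MEC = 182.4 - 5.9x.
Set SMB = MC: 182.4 - 5.9x = 16.6 + 1.3x → x* = 23.0278.
Consumer price on the demand curve at x*: 185.2 − 4.5×23.0278 = 81.5749.

P = $81.6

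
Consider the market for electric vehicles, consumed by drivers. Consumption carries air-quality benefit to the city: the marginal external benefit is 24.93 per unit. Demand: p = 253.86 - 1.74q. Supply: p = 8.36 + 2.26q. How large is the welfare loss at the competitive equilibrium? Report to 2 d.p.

Market equilibrium (private): 8.36 + 2.26q = 253.86 - 1.74q → q_m = 61.3750.
Social marginal benefit = demand + MEB = 278.79 - 1.74q.
Set SMB = MC: 278.79 - 1.74q = 8.36 + 2.26q → q* = 67.6075.
Between q* and q_m the wedge SMB − MC runs linearly from 0 to MEB(q_m), so the loss is a triangle.
DWL = ½ × 6.2325 × 24.9300 = 77.6881.

DWL = 77.69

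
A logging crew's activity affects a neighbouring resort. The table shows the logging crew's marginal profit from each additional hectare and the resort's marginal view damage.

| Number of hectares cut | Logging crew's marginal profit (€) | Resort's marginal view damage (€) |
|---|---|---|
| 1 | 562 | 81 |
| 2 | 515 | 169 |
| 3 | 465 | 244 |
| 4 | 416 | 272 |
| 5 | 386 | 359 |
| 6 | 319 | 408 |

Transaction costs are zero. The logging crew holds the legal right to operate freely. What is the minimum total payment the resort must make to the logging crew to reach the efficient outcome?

Left alone the logging crew would choose level 6 (marginal profit stays positive).
Efficient level: k* = 5 (marginal profit ≥ marginal view damage through 5).
The resort must at least cover the logging crew's forgone profit from cutting 6→5: 319 = 319.

€319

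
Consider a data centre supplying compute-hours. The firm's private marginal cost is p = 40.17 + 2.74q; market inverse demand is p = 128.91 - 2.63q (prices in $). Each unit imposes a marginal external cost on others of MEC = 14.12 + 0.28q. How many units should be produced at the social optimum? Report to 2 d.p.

q* = 13.21

Social marginal cost = private MC + MEC = 54.29 + 3.02q.
Set SMC = demand: 54.29 + 3.02q = 128.91 - 2.63q → q* = 13.2071.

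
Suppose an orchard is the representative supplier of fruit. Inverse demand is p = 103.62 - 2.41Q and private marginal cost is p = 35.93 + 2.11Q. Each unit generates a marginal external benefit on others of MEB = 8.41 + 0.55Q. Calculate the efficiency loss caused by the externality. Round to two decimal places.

DWL = 34.90

Market equilibrium (private): 35.93 + 2.11Q = 103.62 - 2.41Q → Q_m = 14.9757.
Social marginal cost = private MC − MEB = 27.52 + 1.56Q.
Set SMC = demand: 27.52 + 1.56Q = 103.62 - 2.41Q → Q* = 19.1688.
The loss is the area between SMC and demand from Q* to Q_m; with linear curves that's a triangle of height MEB(Q_m).
DWL = ½ × 4.1931 × 16.6466 = 34.9004.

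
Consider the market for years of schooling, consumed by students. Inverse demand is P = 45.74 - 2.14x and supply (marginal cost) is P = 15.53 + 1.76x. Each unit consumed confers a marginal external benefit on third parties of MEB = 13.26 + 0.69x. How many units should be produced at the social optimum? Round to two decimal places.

Social marginal benefit = demand + MEB = 59.00 - 1.45x.
Set SMB = MC: 59.00 - 1.45x = 15.53 + 1.76x → x* = 13.5421.

x* = 13.54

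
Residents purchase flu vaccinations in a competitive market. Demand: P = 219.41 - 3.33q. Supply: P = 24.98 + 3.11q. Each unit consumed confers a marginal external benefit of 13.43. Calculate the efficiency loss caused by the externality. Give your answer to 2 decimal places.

DWL = 14.00

Market equilibrium (private): 24.98 + 3.11q = 219.41 - 3.33q → q_m = 30.1910.
Social marginal benefit = demand + MEB = 232.84 - 3.33q.
Set SMB = MC: 232.84 - 3.33q = 24.98 + 3.11q → q* = 32.2764.
The loss is the area between SMB and MC from q* to q_m; with linear curves that's a triangle of height MEB(q_m).
DWL = ½ × 2.0854 × 13.4300 = 14.0035.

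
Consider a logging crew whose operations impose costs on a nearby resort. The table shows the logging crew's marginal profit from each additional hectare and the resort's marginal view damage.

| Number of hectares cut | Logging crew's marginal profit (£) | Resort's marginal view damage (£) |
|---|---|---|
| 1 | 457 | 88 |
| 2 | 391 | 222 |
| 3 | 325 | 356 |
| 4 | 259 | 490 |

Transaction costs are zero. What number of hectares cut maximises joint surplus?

2

Bargaining reaches the level where marginal profit last exceeds marginal view damage.
That holds through level 2 (391 ≥ 222) but not at 3 (325 < 356).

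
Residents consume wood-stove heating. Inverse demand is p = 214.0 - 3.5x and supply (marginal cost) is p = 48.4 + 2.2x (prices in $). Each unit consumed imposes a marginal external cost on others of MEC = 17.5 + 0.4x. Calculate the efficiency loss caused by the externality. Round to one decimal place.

Market equilibrium (private): 48.4 + 2.2x = 214.0 - 3.5x → x_m = 29.0526.
Social marginal benefit = demand − MEC = 196.5 - 3.9x.
Set SMB = MC: 196.5 - 3.9x = 48.4 + 2.2x → x* = 24.2787.
The welfare-loss triangle has base |x_m − x*| and height MEC(x_m) (the vertical gap between SMB and MC is zero at x* and MEC at x_m).
DWL = ½ × 4.7739 × 29.1211 = 69.5106.

DWL = $69.5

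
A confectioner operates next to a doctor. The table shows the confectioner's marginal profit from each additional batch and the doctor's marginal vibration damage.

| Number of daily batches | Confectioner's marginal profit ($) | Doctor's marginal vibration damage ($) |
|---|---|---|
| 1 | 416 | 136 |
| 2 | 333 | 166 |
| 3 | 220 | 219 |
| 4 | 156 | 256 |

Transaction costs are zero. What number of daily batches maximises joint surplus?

3

Bargaining reaches the level where marginal profit last exceeds marginal vibration damage.
That holds through level 3 (220 ≥ 219) but not at 4 (156 < 256).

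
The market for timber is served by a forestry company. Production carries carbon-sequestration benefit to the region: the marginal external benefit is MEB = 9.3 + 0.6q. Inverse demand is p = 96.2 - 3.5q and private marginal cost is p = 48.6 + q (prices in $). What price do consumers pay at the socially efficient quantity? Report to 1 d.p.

P = $45.1

Social marginal cost = private MC − MEB = 39.3 + 0.4q.
Set SMC = demand: 39.3 + 0.4q = 96.2 - 3.5q → q* = 14.5897.
Consumer price on the demand curve at q*: 96.2 − 3.5×14.5897 = 45.1361.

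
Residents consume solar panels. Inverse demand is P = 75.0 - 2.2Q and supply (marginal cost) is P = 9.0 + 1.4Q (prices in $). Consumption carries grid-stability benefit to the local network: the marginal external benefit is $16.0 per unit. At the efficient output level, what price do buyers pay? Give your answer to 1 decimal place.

P = $24.9

Social marginal benefit = demand + MEB = 91.0 - 2.2Q.
Set SMB = MC: 91.0 - 2.2Q = 9.0 + 1.4Q → Q* = 22.7778.
Consumer price on the demand curve at Q*: 75.0 − 2.2×22.7778 = 24.8888.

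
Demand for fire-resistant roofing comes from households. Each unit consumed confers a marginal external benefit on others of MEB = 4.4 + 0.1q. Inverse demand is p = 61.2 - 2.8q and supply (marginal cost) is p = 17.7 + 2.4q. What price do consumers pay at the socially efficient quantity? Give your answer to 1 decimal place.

Social marginal benefit = demand + MEB = 65.6 - 2.7q.
Set SMB = MC: 65.6 - 2.7q = 17.7 + 2.4q → q* = 9.3922.
Consumer price on the demand curve at q*: 61.2 − 2.8×9.3922 = 34.9018.

P = 34.9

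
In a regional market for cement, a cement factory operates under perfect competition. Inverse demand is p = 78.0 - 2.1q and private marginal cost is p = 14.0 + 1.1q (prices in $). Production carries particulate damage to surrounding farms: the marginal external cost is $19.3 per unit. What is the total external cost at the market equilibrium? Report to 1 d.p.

$386.0

Market equilibrium (private): 14.0 + 1.1q = 78.0 - 2.1q → q_m = 20.0000.
Total external cost = MEC × q_m = 19.3 × 20.0000 = 386.0000.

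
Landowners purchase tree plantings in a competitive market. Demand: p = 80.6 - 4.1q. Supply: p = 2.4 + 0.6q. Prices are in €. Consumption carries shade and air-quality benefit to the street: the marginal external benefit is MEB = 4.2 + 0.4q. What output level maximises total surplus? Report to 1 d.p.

Social marginal benefit = demand + MEB = 84.8 - 3.7q.
Set SMB = MC: 84.8 - 3.7q = 2.4 + 0.6q → q* = 19.1628.

q* = 19.2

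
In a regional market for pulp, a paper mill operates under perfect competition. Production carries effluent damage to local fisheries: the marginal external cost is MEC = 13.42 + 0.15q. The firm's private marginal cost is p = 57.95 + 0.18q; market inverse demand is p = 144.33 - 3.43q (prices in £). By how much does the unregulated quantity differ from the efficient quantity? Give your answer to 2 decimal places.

Market equilibrium (private): 57.95 + 0.18q = 144.33 - 3.43q → q_m = 23.9280.
Social marginal cost = private MC + MEC = 71.37 + 0.33q.
Set SMC = demand: 71.37 + 0.33q = 144.33 - 3.43q → q* = 19.4043.
Gap = |23.9280 − 19.4043| = 4.5237.

4.52 units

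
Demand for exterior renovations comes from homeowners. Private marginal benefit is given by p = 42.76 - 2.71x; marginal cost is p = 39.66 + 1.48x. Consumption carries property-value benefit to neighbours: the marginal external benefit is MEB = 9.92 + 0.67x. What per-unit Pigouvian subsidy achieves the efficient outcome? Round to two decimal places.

Social marginal benefit = demand + MEB = 52.68 - 2.04x.
Set SMB = MC: 52.68 - 2.04x = 39.66 + 1.48x → x* = 3.6989.
The Pigouvian subsidy equals MEB at x*: 9.92 + 0.67×3.6989 = 12.3983.

subsidy = 12.40 per unit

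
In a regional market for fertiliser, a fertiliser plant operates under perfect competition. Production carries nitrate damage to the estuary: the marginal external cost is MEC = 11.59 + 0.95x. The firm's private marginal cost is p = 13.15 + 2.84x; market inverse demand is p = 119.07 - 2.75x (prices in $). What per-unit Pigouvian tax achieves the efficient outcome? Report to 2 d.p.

Social marginal cost = private MC + MEC = 24.74 + 3.79x.
Set SMC = demand: 24.74 + 3.79x = 119.07 - 2.75x → x* = 14.4235.
The Pigouvian tax equals MEC at x*: 11.59 + 0.95×14.4235 = 25.2923.

tax = $25.29 per unit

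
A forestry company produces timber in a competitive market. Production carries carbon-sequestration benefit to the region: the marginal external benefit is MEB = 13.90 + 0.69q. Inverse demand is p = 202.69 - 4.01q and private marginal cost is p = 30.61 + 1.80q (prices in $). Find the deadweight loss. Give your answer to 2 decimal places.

Market equilibrium (private): 30.61 + 1.80q = 202.69 - 4.01q → q_m = 29.6179.
Social marginal cost = private MC − MEB = 16.71 + 1.11q.
Set SMC = demand: 16.71 + 1.11q = 202.69 - 4.01q → q* = 36.3242.
The loss is the area between SMC and demand from q* to q_m; with linear curves that's a triangle of height MEB(q_m).
DWL = ½ × 6.7063 × 34.3364 = 115.1351.

DWL = $115.14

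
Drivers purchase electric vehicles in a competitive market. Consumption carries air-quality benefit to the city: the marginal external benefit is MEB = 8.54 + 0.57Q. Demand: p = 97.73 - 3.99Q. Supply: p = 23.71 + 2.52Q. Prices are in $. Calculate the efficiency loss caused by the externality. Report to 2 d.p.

Market equilibrium (private): 23.71 + 2.52Q = 97.73 - 3.99Q → Q_m = 11.3702.
Social marginal benefit = demand + MEB = 106.27 - 3.42Q.
Set SMB = MC: 106.27 - 3.42Q = 23.71 + 2.52Q → Q* = 13.8990.
The welfare-loss triangle has base |Q_m − Q*| and height MEB(Q_m) (the vertical gap between SMB and MC is zero at Q* and MEB at Q_m).
DWL = ½ × 2.5288 × 15.0210 = 18.9926.

DWL = $18.99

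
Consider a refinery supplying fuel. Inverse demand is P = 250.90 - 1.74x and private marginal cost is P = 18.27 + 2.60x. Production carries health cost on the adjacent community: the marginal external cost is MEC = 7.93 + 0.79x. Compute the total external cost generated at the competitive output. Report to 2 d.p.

Market equilibrium (private): 18.27 + 2.60x = 250.90 - 1.74x → x_m = 53.6014.
Total external cost = ∫₀^{x_m} (7.93 + 0.79x) dx = 7.93×53.6014 + ½×0.79×53.6014² = 1559.9376.

1559.94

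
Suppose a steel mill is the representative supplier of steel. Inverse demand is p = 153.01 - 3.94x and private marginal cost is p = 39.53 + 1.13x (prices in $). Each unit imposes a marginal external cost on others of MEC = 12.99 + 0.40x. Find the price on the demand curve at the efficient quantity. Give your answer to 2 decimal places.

P = $80.63

Social marginal cost = private MC + MEC = 52.52 + 1.53x.
Set SMC = demand: 52.52 + 1.53x = 153.01 - 3.94x → x* = 18.3711.
Consumer price on the demand curve at x*: 153.01 − 3.94×18.3711 = 80.6279.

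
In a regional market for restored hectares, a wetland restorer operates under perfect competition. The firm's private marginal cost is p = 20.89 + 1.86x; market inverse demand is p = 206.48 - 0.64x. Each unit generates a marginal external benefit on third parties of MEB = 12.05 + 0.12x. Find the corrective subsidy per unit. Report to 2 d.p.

subsidy = 22.02 per unit

Social marginal cost = private MC − MEB = 8.84 + 1.74x.
Set SMC = demand: 8.84 + 1.74x = 206.48 - 0.64x → x* = 83.0420.
The Pigouvian subsidy equals MEB at x*: 12.05 + 0.12×83.0420 = 22.0150.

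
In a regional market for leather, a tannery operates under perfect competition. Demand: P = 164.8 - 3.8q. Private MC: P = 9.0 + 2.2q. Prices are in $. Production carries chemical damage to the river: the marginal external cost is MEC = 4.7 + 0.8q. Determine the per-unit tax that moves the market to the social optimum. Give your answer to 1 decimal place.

tax = $22.5 per unit

Social marginal cost = private MC + MEC = 13.7 + 3.0q.
Set SMC = demand: 13.7 + 3.0q = 164.8 - 3.8q → q* = 22.2206.
The Pigouvian tax equals MEC at q*: 4.7 + 0.8×22.2206 = 22.4765.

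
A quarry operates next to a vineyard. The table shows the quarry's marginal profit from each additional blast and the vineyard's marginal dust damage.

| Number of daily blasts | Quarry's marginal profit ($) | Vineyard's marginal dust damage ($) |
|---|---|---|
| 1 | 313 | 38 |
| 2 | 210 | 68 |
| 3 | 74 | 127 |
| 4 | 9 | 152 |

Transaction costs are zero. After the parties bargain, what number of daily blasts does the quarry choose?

Bargaining reaches the level where marginal profit last exceeds marginal dust damage.
That holds through level 2 (210 ≥ 68) but not at 3 (74 < 127).

2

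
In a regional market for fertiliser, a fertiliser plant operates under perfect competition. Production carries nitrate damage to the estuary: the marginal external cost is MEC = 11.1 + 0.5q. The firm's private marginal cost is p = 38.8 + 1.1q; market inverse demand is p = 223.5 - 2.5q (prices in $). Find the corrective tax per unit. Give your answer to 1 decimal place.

Social marginal cost = private MC + MEC = 49.9 + 1.6q.
Set SMC = demand: 49.9 + 1.6q = 223.5 - 2.5q → q* = 42.3415.
The Pigouvian tax equals MEC at q*: 11.1 + 0.5×42.3415 = 32.2708.

tax = $32.3 per unit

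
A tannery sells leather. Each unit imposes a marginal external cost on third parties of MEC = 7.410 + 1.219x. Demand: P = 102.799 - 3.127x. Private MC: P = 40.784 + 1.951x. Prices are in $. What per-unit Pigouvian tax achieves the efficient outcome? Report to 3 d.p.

Social marginal cost = private MC + MEC = 48.194 + 3.170x.
Set SMC = demand: 48.194 + 3.170x = 102.799 - 3.127x → x* = 8.6716.
The Pigouvian tax equals MEC at x*: 7.410 + 1.219×8.6716 = 17.9807.

tax = $17.981 per unit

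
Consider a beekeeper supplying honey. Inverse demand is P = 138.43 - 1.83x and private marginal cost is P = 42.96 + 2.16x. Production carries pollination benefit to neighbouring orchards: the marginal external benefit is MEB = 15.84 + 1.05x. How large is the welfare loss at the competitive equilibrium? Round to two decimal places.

Market equilibrium (private): 42.96 + 2.16x = 138.43 - 1.83x → x_m = 23.9273.
Social marginal cost = private MC − MEB = 27.12 + 1.11x.
Set SMC = demand: 27.12 + 1.11x = 138.43 - 1.83x → x* = 37.8605.
The welfare-loss triangle has base |x_m − x*| and height MEB(x_m) (the vertical gap between SMC and demand is zero at x* and MEB at x_m).
DWL = ½ × 13.9332 × 40.9637 = 285.3777.

DWL = 285.38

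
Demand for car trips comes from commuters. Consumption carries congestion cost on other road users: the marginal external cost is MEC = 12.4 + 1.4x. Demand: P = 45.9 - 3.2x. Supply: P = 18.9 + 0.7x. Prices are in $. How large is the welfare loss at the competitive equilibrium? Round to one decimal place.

Market equilibrium (private): 18.9 + 0.7x = 45.9 - 3.2x → x_m = 6.9231.
Social marginal benefit = demand − MEC = 33.5 - 4.6x.
Set SMB = MC: 33.5 - 4.6x = 18.9 + 0.7x → x* = 2.7547.
The loss is the area between SMB and MC from x* to x_m; with linear curves that's a triangle of height MEC(x_m).
DWL = ½ × 4.1684 × 22.0923 = 46.0448.

DWL = $46.0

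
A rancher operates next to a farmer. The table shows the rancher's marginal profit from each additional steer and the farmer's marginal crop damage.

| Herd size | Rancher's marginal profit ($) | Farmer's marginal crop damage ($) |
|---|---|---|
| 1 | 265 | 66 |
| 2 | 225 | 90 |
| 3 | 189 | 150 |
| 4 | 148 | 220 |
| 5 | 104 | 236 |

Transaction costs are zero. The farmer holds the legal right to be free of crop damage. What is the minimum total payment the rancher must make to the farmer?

Efficient level: marginal profit ≥ marginal crop damage through level 3, so k* = 3.
With the farmer holding the right, the rancher must at least compensate total damage at k*: 66 + 90 + 150 = 306.

$306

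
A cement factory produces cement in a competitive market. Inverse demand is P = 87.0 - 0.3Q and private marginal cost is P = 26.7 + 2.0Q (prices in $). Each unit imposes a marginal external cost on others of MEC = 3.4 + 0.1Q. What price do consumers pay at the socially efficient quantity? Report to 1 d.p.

Social marginal cost = private MC + MEC = 30.1 + 2.1Q.
Set SMC = demand: 30.1 + 2.1Q = 87.0 - 0.3Q → Q* = 23.7083.
Consumer price on the demand curve at Q*: 87.0 − 0.3×23.7083 = 79.8875.

P = $79.9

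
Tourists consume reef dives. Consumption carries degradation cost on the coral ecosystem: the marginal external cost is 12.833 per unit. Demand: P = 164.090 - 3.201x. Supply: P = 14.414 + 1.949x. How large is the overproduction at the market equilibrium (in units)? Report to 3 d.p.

2.492 units

Market equilibrium (private): 14.414 + 1.949x = 164.090 - 3.201x → x_m = 29.0633.
Social marginal benefit = demand − MEC = 151.257 - 3.201x.
Set SMB = MC: 151.257 - 3.201x = 14.414 + 1.949x → x* = 26.5715.
Gap = |29.0633 − 26.5715| = 2.4918.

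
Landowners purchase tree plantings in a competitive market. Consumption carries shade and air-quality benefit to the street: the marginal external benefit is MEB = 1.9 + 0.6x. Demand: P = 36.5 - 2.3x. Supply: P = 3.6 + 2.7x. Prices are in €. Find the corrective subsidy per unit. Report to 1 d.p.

Social marginal benefit = demand + MEB = 38.4 - 1.7x.
Set SMB = MC: 38.4 - 1.7x = 3.6 + 2.7x → x* = 7.9091.
The Pigouvian subsidy equals MEB at x*: 1.9 + 0.6×7.9091 = 6.6455.

subsidy = €6.6 per unit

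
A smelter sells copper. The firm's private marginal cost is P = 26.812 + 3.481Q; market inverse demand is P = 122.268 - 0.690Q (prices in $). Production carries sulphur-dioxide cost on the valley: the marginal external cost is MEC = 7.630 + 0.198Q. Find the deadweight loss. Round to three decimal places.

DWL = $16.926

Market equilibrium (private): 26.812 + 3.481Q = 122.268 - 0.690Q → Q_m = 22.8856.
Social marginal cost = private MC + MEC = 34.442 + 3.679Q.
Set SMC = demand: 34.442 + 3.679Q = 122.268 - 0.690Q → Q* = 20.1021.
Between Q* and Q_m the wedge SMC − demand runs linearly from 0 to MEC(Q_m), so the loss is a triangle.
DWL = ½ × 2.7835 × 12.1614 = 16.9256.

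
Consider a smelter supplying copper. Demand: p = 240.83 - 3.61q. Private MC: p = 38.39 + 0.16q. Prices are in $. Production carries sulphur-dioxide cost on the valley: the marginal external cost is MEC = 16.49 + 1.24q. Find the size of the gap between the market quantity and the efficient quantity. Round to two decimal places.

16.58 units

Market equilibrium (private): 38.39 + 0.16q = 240.83 - 3.61q → q_m = 53.6976.
Social marginal cost = private MC + MEC = 54.88 + 1.40q.
Set SMC = demand: 54.88 + 1.40q = 240.83 - 3.61q → q* = 37.1158.
Gap = |53.6976 − 37.1158| = 16.5818.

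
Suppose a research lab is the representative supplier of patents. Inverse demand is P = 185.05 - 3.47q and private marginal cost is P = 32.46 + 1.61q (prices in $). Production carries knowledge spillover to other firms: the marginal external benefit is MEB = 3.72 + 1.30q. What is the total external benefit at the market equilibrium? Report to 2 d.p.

Market equilibrium (private): 32.46 + 1.61q = 185.05 - 3.47q → q_m = 30.0374.
Total external benefit = ∫₀^{q_m} (3.72 + 1.30q) dq = 3.72×30.0374 + ½×1.30×30.0374² = 698.1986.

$698.20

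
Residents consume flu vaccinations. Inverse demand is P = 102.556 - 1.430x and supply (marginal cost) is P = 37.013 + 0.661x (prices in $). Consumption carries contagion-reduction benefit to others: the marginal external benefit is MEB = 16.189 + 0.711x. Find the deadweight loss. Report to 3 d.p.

Market equilibrium (private): 37.013 + 0.661x = 102.556 - 1.430x → x_m = 31.3453.
Social marginal benefit = demand + MEB = 118.745 - 0.719x.
Set SMB = MC: 118.745 - 0.719x = 37.013 + 0.661x → x* = 59.2261.
The welfare-loss triangle has base |x_m − x*| and height MEB(x_m) (the vertical gap between SMB and MC is zero at x* and MEB at x_m).
DWL = ½ × 27.8808 × 38.4755 = 536.3639.

DWL = $536.364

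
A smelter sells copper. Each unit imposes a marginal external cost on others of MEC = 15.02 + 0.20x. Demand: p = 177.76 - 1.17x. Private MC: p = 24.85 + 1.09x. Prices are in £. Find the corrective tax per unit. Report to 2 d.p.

tax = £26.23 per unit

Social marginal cost = private MC + MEC = 39.87 + 1.29x.
Set SMC = demand: 39.87 + 1.29x = 177.76 - 1.17x → x* = 56.0528.
The Pigouvian tax equals MEC at x*: 15.02 + 0.20×56.0528 = 26.2306.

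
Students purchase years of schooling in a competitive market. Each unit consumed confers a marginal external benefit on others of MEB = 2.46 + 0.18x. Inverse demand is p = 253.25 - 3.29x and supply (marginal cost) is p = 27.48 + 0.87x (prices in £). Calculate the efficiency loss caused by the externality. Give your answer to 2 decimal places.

DWL = £18.79

Market equilibrium (private): 27.48 + 0.87x = 253.25 - 3.29x → x_m = 54.2716.
Social marginal benefit = demand + MEB = 255.71 - 3.11x.
Set SMB = MC: 255.71 - 3.11x = 27.48 + 0.87x → x* = 57.3442.
Between x* and x_m the wedge SMB − MC runs linearly from 0 to MEB(x_m), so the loss is a triangle.
DWL = ½ × 3.0726 × 12.2289 = 18.7873.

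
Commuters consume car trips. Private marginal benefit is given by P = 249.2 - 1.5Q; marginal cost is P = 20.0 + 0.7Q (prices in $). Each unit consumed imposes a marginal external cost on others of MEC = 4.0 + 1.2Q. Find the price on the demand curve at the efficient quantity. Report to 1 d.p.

Social marginal benefit = demand − MEC = 245.2 - 2.7Q.
Set SMB = MC: 245.2 - 2.7Q = 20.0 + 0.7Q → Q* = 66.2353.
Consumer price on the demand curve at Q*: 249.2 − 1.5×66.2353 = 149.8471.

P = $149.8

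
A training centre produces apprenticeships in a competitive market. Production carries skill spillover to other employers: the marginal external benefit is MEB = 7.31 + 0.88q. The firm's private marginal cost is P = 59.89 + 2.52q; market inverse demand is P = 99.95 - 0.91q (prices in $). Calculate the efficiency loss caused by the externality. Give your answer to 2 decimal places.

DWL = $60.65

Market equilibrium (private): 59.89 + 2.52q = 99.95 - 0.91q → q_m = 11.6793.
Social marginal cost = private MC − MEB = 52.58 + 1.64q.
Set SMC = demand: 52.58 + 1.64q = 99.95 - 0.91q → q* = 18.5765.
Height of the DWL triangle at q_m is demand(q_m) − SMC(q_m) = MEB(q_m) = 17.5878.
DWL = ½ × 6.8972 × 17.5878 = 60.6533.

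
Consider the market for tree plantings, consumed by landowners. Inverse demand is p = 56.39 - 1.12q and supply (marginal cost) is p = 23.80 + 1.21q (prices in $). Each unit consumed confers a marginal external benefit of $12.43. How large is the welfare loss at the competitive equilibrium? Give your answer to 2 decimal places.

DWL = $33.16

Market equilibrium (private): 23.80 + 1.21q = 56.39 - 1.12q → q_m = 13.9871.
Social marginal benefit = demand + MEB = 68.82 - 1.12q.
Set SMB = MC: 68.82 - 1.12q = 23.80 + 1.21q → q* = 19.3219.
Between q* and q_m the wedge SMB − MC runs linearly from 0 to MEB(q_m), so the loss is a triangle.
DWL = ½ × 5.3348 × 12.4300 = 33.1558.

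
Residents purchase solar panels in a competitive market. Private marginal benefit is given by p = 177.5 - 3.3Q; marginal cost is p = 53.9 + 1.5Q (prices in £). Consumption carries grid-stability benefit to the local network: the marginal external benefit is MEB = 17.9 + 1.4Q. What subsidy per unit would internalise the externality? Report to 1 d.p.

subsidy = £76.2 per unit

Social marginal benefit = demand + MEB = 195.4 - 1.9Q.
Set SMB = MC: 195.4 - 1.9Q = 53.9 + 1.5Q → Q* = 41.6176.
The Pigouvian subsidy equals MEB at Q*: 17.9 + 1.4×41.6176 = 76.1646.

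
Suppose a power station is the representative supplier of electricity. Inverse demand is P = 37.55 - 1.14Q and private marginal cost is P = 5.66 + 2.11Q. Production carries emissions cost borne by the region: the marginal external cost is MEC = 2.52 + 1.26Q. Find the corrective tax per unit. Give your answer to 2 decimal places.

Social marginal cost = private MC + MEC = 8.18 + 3.37Q.
Set SMC = demand: 8.18 + 3.37Q = 37.55 - 1.14Q → Q* = 6.5122.
The Pigouvian tax equals MEC at Q*: 2.52 + 1.26×6.5122 = 10.7254.

tax = 10.73 per unit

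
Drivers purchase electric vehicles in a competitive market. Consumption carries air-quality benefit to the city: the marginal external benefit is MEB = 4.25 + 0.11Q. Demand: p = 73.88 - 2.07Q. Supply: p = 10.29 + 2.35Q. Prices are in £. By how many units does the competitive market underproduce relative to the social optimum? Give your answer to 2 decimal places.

1.35 units

Market equilibrium (private): 10.29 + 2.35Q = 73.88 - 2.07Q → Q_m = 14.3869.
Social marginal benefit = demand + MEB = 78.13 - 1.96Q.
Set SMB = MC: 78.13 - 1.96Q = 10.29 + 2.35Q → Q* = 15.7401.
Gap = |14.3869 − 15.7401| = 1.3532.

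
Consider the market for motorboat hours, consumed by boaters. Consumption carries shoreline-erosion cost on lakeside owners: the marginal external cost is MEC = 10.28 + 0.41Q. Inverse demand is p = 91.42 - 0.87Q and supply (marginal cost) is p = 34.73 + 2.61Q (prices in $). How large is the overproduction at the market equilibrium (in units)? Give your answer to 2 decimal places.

Market equilibrium (private): 34.73 + 2.61Q = 91.42 - 0.87Q → Q_m = 16.2902.
Social marginal benefit = demand − MEC = 81.14 - 1.28Q.
Set SMB = MC: 81.14 - 1.28Q = 34.73 + 2.61Q → Q* = 11.9306.
Gap = |16.2902 − 11.9306| = 4.3596.

4.36 units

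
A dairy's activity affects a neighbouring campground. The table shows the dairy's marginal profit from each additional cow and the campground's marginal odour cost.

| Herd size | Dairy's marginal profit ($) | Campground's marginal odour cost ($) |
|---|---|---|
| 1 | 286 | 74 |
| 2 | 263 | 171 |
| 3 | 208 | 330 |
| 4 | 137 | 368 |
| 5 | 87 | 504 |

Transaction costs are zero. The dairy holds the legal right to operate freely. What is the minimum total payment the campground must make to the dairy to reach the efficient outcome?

$432

Left alone the dairy would choose level 5 (marginal profit stays positive).
Efficient level: k* = 2 (marginal profit ≥ marginal odour cost through 2).
The campground must at least cover the dairy's forgone profit from cutting 5→2: 208 + 137 + 87 = 432.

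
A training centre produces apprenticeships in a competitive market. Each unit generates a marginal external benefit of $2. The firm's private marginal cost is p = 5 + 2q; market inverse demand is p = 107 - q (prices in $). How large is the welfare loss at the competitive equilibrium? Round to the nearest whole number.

Market equilibrium (private): 5 + 2q = 107 - q → q_m = 34.0000.
Social marginal cost = private MC − MEB = 3 + 2q.
Set SMC = demand: 3 + 2q = 107 - q → q* = 34.6667.
Between q* and q_m the wedge demand − SMC runs linearly from 0 to MEB(q_m), so the loss is a triangle.
DWL = ½ × 0.6667 × 2.0000 = 0.6667.

DWL = $1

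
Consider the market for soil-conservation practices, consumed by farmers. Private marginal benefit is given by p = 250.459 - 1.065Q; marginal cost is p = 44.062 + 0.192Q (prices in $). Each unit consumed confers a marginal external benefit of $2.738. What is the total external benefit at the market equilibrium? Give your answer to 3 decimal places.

$449.574

Market equilibrium (private): 44.062 + 0.192Q = 250.459 - 1.065Q → Q_m = 164.1981.
Total external benefit = MEB × Q_m = 2.738 × 164.1981 = 449.5744.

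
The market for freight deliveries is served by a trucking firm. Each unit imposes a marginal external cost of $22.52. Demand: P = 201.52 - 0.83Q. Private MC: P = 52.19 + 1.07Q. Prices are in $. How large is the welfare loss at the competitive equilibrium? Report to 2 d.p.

Market equilibrium (private): 52.19 + 1.07Q = 201.52 - 0.83Q → Q_m = 78.5947.
Social marginal cost = private MC + MEC = 74.71 + 1.07Q.
Set SMC = demand: 74.71 + 1.07Q = 201.52 - 0.83Q → Q* = 66.7421.
The loss is the area between SMC and demand from Q* to Q_m; with linear curves that's a triangle of height MEC(Q_m).
DWL = ½ × 11.8526 × 22.5200 = 133.4603.

DWL = $133.46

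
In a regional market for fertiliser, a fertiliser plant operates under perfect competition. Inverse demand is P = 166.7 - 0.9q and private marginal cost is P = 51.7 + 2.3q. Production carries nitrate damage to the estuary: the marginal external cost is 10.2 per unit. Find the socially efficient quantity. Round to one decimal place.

Social marginal cost = private MC + MEC = 61.9 + 2.3q.
Set SMC = demand: 61.9 + 2.3q = 166.7 - 0.9q → q* = 32.7500.

q* = 32.8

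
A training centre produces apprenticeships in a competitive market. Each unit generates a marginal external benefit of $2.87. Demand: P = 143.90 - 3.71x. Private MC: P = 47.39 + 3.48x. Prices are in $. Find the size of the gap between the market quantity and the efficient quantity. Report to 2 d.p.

Market equilibrium (private): 47.39 + 3.48x = 143.90 - 3.71x → x_m = 13.4228.
Social marginal cost = private MC − MEB = 44.52 + 3.48x.
Set SMC = demand: 44.52 + 3.48x = 143.90 - 3.71x → x* = 13.8220.
Gap = |13.4228 − 13.8220| = 0.3992.

0.40 units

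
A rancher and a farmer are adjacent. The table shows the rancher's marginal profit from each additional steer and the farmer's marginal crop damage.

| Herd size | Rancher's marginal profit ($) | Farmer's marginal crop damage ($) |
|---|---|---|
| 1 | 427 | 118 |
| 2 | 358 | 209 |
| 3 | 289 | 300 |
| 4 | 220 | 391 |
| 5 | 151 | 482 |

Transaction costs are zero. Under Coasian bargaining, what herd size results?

2

Bargaining reaches the level where marginal profit last exceeds marginal crop damage.
That holds through level 2 (358 ≥ 209) but not at 3 (289 < 300).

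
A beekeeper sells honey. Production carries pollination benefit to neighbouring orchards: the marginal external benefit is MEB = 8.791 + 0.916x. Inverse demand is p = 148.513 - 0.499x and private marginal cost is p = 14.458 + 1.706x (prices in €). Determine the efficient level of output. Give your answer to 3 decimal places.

x* = 110.819

Social marginal cost = private MC − MEB = 5.667 + 0.790x.
Set SMC = demand: 5.667 + 0.790x = 148.513 - 0.499x → x* = 110.8192.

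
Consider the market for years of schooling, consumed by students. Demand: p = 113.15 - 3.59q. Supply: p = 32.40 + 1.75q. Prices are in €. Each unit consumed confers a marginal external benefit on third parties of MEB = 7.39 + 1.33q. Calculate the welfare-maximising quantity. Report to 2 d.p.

Social marginal benefit = demand + MEB = 120.54 - 2.26q.
Set SMB = MC: 120.54 - 2.26q = 32.40 + 1.75q → q* = 21.9800.

q* = 21.98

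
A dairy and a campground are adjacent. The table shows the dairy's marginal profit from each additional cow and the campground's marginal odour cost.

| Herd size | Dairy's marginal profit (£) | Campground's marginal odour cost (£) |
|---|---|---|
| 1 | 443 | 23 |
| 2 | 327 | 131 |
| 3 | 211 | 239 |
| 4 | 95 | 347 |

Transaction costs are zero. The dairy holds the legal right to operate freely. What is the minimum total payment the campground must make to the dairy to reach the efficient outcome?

Left alone the dairy would choose level 4 (marginal profit stays positive).
Efficient level: k* = 2 (marginal profit ≥ marginal odour cost through 2).
The campground must at least cover the dairy's forgone profit from cutting 4→2: 211 + 95 = 306.

£306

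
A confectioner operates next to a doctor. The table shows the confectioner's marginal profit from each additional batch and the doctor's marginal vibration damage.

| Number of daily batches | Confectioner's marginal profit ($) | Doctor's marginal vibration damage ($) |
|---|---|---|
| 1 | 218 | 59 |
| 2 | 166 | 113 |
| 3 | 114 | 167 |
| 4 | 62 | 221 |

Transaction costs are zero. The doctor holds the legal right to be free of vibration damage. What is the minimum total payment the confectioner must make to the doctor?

Efficient level: marginal profit ≥ marginal vibration damage through level 2, so k* = 2.
With the doctor holding the right, the confectioner must at least compensate total damage at k*: 59 + 113 = 172.

$172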